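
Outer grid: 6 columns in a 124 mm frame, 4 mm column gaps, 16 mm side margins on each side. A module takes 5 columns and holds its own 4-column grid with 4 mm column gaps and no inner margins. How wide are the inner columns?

16 mm

Inside the margins: 124 − 32 = 92 mm.
Subtracting 5 column gaps of 4 leaves 72 for 6 columns, so c = 12 mm.
Span of 5: 5·12 + 4·4 = 60 + 16 = 76 mm.
4 columns + 3 column gaps: 4d + 3·4 = 76.
4d = 76 − 12 = 64, so d = 16 mm.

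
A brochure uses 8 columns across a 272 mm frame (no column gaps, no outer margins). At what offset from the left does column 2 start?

8c = 272 → c = 34 mm.
Before column 2: 1 column + 1 column gap.
Offset = 1·(34 + 0) = 1·34 = 34 mm.

34 mm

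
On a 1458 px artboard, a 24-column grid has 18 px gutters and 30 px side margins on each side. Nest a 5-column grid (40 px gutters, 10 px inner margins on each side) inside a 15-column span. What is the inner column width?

137.4 px

Outer content = 1458 − 2·30 = 1398 px.
Subtracting 23 gutters of 18 leaves 984 for 24 columns, so c = 41 px.
15 columns plus 14 gutters: 615 + 252 = 867 px.
Inner content = 867 − 2·10 = 847 px.
Subtracting 4 gutters of 40 leaves 687 for 5 columns, so d = 137.4 px.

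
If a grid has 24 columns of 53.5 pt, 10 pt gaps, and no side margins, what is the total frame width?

1514 pt

Total width: 24·53.5 + 23·10 = 1514 pt.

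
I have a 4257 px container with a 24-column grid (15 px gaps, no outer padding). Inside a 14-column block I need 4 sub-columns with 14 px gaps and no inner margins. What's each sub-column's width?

608.75 px

24 columns + 23 gaps: 24c + 23·15 = 4257.
24c = 4257 − 345 = 3912, so c = 163 px.
14 columns plus 13 gaps: 2282 + 195 = 2477 px.
Subtracting 3 gaps of 14 leaves 2435 for 4 columns, so d = 608.75 px.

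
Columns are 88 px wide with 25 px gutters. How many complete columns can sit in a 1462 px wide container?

13 columns: 13·88 + 12·25 = 1444 px ≤ 1462.
14 columns: 1557 px > 1462. So 13.

13 columns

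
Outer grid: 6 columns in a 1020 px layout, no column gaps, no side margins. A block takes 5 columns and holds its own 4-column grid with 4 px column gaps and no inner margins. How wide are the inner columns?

With no column gaps, each column is 1020/6 = 170 px.
5-column span = 5·170 = 850 px.
850 − 3·4 = 838; ÷4 gives d = 209.5 px.

209.5 px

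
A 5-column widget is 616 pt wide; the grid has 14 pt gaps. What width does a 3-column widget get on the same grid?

364 pt

616 − 4·14 = 560; ÷5 gives c = 112 pt.
3-column span = 3·112 + 2·14 = 364 pt.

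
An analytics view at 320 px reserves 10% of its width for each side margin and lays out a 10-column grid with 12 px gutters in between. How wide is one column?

14.8 px

Each margin = 10% of 320 = 32 px; content = 320 − 2·32 = 256 px.
10c + 9·12 = 256 → 10c = 148 → c = 14.8 px.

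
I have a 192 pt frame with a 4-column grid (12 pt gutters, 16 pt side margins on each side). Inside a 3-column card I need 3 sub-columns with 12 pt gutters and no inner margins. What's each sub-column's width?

31 pt

Outer content = 192 − 2·16 = 160 pt.
Subtracting 3 gutters of 12 leaves 124 for 4 columns, so c = 31 pt.
Span of 3: 3·31 + 2·12 = 93 + 24 = 117 pt.
Subtracting 2 gutters of 12 leaves 93 for 3 columns, so d = 31 pt.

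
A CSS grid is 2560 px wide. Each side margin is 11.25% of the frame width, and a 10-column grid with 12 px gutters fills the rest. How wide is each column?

187.6 px

Each margin = 11.25% of 2560 = 288 px; content = 2560 − 2·288 = 1984 px.
10c + 9·12 = 1984 → 10c = 1876 → c = 187.6 px.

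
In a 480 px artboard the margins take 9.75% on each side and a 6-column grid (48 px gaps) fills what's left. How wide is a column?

Each margin = 9.75% of 480 = 46.8 px; content = 480 − 2·46.8 = 386.4 px.
6 columns + 5 gaps: 6c + 5·48 = 386.4.
6c = 386.4 − 240 = 146.4, so c = 24.4 px.

24.4 px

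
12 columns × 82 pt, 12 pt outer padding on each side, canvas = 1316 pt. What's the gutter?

Inside the margins: 1316 − 24 = 1292 pt.
Columns use 984 pt, leaving 308 pt across 11 gutters = 28 pt each.

28 pt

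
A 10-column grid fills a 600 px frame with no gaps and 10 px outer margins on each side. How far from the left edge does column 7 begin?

358 px

Subtract both margins: 600 − 2·10 = 580 px.
With no gaps, each column is 580/10 = 58 px.
Each column+gutter stride is 58 px; 6 of them past the 10 px margin is 10 + 348 = 358 px.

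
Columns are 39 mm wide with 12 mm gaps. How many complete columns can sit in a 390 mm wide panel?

Each extra column adds 39 + 12 = 51 mm.
(390 + 12) / 51 = 7.88, so 7 columns fit.

7 columns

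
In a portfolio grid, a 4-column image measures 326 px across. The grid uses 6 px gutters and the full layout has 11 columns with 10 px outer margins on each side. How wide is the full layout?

326 − 3·6 = 308; ÷4 gives c = 77 px.
Adding margins, columns and gutters: 20 + 847 + 60 = 927 px.

927 px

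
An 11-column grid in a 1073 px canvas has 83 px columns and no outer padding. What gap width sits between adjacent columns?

16 px

Columns use 913 px, leaving 160 px across 10 gaps = 16 px each.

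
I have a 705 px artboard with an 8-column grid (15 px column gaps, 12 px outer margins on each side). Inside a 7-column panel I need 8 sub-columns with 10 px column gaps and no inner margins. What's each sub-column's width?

Take off 24 px of margins, leaving 681 px.
8c + 7·15 = 681 → 8c = 576 → c = 72 px.
Span of 7: 7·72 + 6·15 = 504 + 90 = 594 px.
8d + 7·10 = 594 → 8d = 524 → d = 65.5 px.

65.5 px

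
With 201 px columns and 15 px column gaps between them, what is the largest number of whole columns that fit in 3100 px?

14 columns

Each extra column adds 201 + 15 = 216 px.
(3100 + 15) / 216 = 14.42, so 14 columns fit.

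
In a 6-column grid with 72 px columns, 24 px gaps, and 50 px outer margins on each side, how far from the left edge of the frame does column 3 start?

242 px

Each column+gutter stride is 96 px; 2 of them past the 50 px margin is 50 + 192 = 242 px.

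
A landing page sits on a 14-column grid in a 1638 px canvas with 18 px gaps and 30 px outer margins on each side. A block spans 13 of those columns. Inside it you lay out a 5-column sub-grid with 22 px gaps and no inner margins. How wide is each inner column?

275.2 px

Inside the margins: 1638 − 60 = 1578 px.
14 columns + 13 gaps: 14c + 13·18 = 1578.
14c = 1578 − 234 = 1344, so c = 96 px.
Span of 13: 13·96 + 12·18 = 1248 + 216 = 1464 px.
1464 − 4·22 = 1376; ÷5 gives d = 275.2 px.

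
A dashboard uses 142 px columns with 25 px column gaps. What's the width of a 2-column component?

309 px

2-column span = 2·142 + 1·25 = 309 px.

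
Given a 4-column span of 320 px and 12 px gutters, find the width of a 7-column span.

569 px

Subtracting 3 gutters of 12 leaves 284 for 4 columns, so c = 71 px.
7-column span = 7·71 + 6·12 = 569 px.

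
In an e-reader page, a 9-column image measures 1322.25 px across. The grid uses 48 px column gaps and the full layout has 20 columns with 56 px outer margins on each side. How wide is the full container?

9 columns + 8 column gaps: 9c + 8·48 = 1322.25.
9c = 1322.25 − 384 = 938.25, so c = 104.25 px.
Total width: 2·56 + 20·104.25 + 19·48 = 3109 px.

3109 px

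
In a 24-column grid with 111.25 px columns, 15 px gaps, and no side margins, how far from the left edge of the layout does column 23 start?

2777.5 px

No margin, so column 23 starts at 22·(column + gutter) = 22·126.25 = 2777.5 px.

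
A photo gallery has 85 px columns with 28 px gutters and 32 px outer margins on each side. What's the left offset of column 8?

823 px

Each column+gutter stride is 113 px; 7 of them past the 32 px margin is 32 + 791 = 823 px.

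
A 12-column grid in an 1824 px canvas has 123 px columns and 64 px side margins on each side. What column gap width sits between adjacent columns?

Take off 128 px of margins, leaving 1696 px.
12 columns take 12·123 = 1476 px; remaining 220 splits into 11 column gaps.
g = 220 / 11 = 20 px.

20 px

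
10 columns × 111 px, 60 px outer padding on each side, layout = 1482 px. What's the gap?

28 px

Content width = 1482 − 2·60 = 1362 px.
Columns use 1110 px, leaving 252 px across 9 gaps = 28 px each.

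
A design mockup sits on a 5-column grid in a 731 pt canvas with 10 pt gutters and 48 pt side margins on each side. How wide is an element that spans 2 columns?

Content width = 731 − 2·48 = 635 pt.
635 − 4·10 = 595; ÷5 gives c = 119 pt.
2-column span = 2·119 + 1·10 = 248 pt.

248 pt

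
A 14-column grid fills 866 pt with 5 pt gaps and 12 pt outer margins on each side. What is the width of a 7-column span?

418.5 pt

Take off 24 pt of margins, leaving 842 pt.
Subtracting 13 gaps of 5 leaves 777 for 14 columns, so c = 55.5 pt.
7-column span = 7·55.5 + 6·5 = 418.5 pt.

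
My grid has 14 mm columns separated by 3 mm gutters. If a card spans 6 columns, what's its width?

99 mm

6-column span = 6·14 + 5·3 = 99 mm.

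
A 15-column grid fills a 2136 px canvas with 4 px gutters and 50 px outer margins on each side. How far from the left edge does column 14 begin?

1818 px

Take off 100 px of margins, leaving 2036 px.
2036 − 14·4 = 1980; ÷15 gives c = 132 px.
Before column 14: the margin + 13 columns + 13 gutters.
Offset = 50 + 13·(132 + 4) = 50 + 1768 = 1818 px.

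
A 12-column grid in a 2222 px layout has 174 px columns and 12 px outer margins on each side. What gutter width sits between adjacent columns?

Content width = 2222 − 2·12 = 2198 px.
12 columns take 12·174 = 2088 px; remaining 110 splits into 11 gutters.
g = 110 / 11 = 10 px.

10 px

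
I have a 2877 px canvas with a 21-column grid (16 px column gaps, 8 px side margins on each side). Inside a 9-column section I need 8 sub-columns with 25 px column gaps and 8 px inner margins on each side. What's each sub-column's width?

Subtract both margins: 2877 − 2·8 = 2861 px.
21 columns + 20 column gaps: 21c + 20·16 = 2861.
21c = 2861 − 320 = 2541, so c = 121 px.
Span of 9: 9·121 + 8·16 = 1089 + 128 = 1217 px.
Inner content = 1217 − 2·8 = 1201 px.
Subtracting 7 column gaps of 25 leaves 1026 for 8 columns, so d = 128.25 px.

128.25 px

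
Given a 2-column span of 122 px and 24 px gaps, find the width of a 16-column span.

Subtracting 1 gap of 24 leaves 98 for 2 columns, so c = 49 px.
16-column span = 16·49 + 15·24 = 1144 px.

1144 px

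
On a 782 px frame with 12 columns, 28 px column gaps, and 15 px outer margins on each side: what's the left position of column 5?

Content = 782 − 2·15 = 752 px.
12c + 11·28 = 752 → 12c = 444 → c = 37 px.
Column 5 starts at margin + 4·(column + gutter) = 15 + 4·65 = 275 px.

275 px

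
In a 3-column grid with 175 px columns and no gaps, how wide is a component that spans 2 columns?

With no gaps, 2 columns span 2·175 = 350 px.

350 px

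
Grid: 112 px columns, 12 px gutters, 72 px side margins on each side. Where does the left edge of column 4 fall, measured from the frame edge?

Column 4 starts at margin + 3·(column + gutter) = 72 + 3·124 = 444 px.

444 px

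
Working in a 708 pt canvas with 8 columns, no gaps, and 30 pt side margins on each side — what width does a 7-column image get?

Subtract both margins: 708 − 2·30 = 648 pt.
648 / 8 = 81 pt per column.
With no gaps, 7 columns span 7·81 = 567 pt.

567 pt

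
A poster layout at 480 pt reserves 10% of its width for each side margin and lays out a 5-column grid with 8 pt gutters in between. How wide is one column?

Margins: 10% × 480 = 48 pt each, so content = 480 − 96 = 384 pt.
384 − 4·8 = 352; ÷5 gives c = 70.4 pt.

70.4 pt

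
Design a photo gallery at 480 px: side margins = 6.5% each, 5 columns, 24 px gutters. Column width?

Margins: 6.5% × 480 = 31.2 px each, so content = 480 − 62.4 = 417.6 px.
5 columns + 4 gutters: 5c + 4·24 = 417.6.
5c = 417.6 − 96 = 321.6, so c = 64.32 px.

64.32 px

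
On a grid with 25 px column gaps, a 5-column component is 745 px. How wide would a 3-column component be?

437 px

5c + 4·25 = 745 → 5c = 645 → c = 129 px.
3-column span = 3·129 + 2·25 = 437 px.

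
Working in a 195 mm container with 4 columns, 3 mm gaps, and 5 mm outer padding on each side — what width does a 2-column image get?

Content width = 195 − 2·5 = 185 mm.
185 − 3·3 = 176; ÷4 gives c = 44 mm.
2 columns plus 1 gap: 88 + 3 = 91 mm.

91 mm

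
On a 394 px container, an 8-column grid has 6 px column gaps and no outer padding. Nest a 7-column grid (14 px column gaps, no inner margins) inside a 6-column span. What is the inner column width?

30 px

8 columns + 7 column gaps: 8c + 7·6 = 394.
8c = 394 − 42 = 352, so c = 44 px.
6-column span = 6·44 + 5·6 = 294 px.
7d + 6·14 = 294 → 7d = 210 → d = 30 px.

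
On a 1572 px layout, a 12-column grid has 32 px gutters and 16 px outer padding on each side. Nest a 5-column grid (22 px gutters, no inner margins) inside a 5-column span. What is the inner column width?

107 px

Take off 32 px of margins, leaving 1540 px.
1540 − 11·32 = 1188; ÷12 gives c = 99 px.
5 columns plus 4 gutters: 495 + 128 = 623 px.
Subtracting 4 gutters of 22 leaves 535 for 5 columns, so d = 107 px.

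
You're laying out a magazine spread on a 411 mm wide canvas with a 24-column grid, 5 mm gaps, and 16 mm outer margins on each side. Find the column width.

11 mm

Subtract both margins: 411 − 2·16 = 379 mm.
Subtracting 23 gaps of 5 leaves 264 for 24 columns, so c = 11 mm.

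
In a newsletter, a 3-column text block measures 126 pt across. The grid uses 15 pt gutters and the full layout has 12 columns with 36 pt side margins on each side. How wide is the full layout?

621 pt

126 − 2·15 = 96; ÷3 gives c = 32 pt.
Adding margins, columns and gutters: 72 + 384 + 165 = 621 pt.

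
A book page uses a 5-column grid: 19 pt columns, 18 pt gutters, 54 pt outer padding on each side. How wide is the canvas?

275 pt

Canvas = 2·54 + 5·19 + 4·18 = 108 + 95 + 72 = 275 pt.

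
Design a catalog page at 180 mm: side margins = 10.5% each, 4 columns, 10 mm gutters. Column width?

28.05 mm

Each margin = 10.5% of 180 = 18.9 mm; content = 180 − 2·18.9 = 142.2 mm.
4 columns + 3 gutters: 4c + 3·10 = 142.2.
4c = 142.2 − 30 = 112.2, so c = 28.05 mm.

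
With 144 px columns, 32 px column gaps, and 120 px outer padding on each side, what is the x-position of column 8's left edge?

Each column+gutter stride is 176 px; 7 of them past the 120 px margin is 120 + 1232 = 1352 px.

1352 px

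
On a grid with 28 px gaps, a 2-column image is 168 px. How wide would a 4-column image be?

Subtracting 1 gap of 28 leaves 140 for 2 columns, so c = 70 px.
4 columns plus 3 gaps: 280 + 84 = 364 px.

364 px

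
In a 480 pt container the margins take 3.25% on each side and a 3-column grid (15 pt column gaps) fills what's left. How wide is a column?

Each margin = 3.25% of 480 = 15.6 pt; content = 480 − 2·15.6 = 448.8 pt.
Subtracting 2 column gaps of 15 leaves 418.8 for 3 columns, so c = 139.6 pt.

139.6 pt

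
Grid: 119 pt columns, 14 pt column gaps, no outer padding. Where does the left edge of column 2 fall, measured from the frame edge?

133 pt

Each column+gutter stride is 133 pt; with no margin, 1 of them is 133 pt.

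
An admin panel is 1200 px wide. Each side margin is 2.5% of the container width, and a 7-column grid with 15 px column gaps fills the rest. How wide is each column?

150 px

Margins: 2.5% × 1200 = 30 px each, so content = 1200 − 60 = 1140 px.
1140 − 6·15 = 1050; ÷7 gives c = 150 px.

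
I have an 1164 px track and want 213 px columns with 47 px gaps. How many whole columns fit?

k columns need k·213 + (k−1)·47 = k·260 − 47.
k·260 − 47 ≤ 1164 → k ≤ 1211 / 260 ≈ 4.66, so k = 4.

4 columns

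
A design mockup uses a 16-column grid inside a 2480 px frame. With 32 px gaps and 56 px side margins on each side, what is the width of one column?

Inside the margins: 2480 − 112 = 2368 px.
Subtracting 15 gaps of 32 leaves 1888 for 16 columns, so c = 118 px.

118 px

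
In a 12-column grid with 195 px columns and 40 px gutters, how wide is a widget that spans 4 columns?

900 px

4 columns plus 3 gutters: 780 + 120 = 900 px.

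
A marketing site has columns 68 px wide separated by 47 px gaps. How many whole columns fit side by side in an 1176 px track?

10 columns: 10·68 + 9·47 = 1103 px ≤ 1176.
11 columns: 1218 px > 1176. So 10.

10 columns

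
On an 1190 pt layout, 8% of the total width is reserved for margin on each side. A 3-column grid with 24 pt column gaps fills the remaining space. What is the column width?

317.2 pt

Each margin = 8% of 1190 = 95.2 pt; content = 1190 − 2·95.2 = 999.6 pt.
999.6 − 2·24 = 951.6; ÷3 gives c = 317.2 pt.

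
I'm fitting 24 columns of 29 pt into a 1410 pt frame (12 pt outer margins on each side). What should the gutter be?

30 pt

Subtract both margins: 1410 − 2·12 = 1386 pt.
24·29 + 23g = 1386 → 23g = 690 → g = 30 pt.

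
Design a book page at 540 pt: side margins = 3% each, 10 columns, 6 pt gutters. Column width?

Margins: 3% × 540 = 16.2 pt each, so content = 540 − 32.4 = 507.6 pt.
507.6 − 9·6 = 453.6; ÷10 gives c = 45.36 pt.

45.36 pt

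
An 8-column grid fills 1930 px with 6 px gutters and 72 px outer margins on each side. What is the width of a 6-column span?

1338 px

Take off 144 px of margins, leaving 1786 px.
8c + 7·6 = 1786 → 8c = 1744 → c = 218 px.
Span of 6: 6·218 + 5·6 = 1308 + 30 = 1338 px.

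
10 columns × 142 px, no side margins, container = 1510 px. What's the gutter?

Columns use 1420 px, leaving 90 px across 9 gutters = 10 px each.

10 px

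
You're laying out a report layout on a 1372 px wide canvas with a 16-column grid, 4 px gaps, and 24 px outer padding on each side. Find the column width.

79 px

Content width = 1372 − 2·24 = 1324 px.
1324 − 15·4 = 1264; ÷16 gives c = 79 px.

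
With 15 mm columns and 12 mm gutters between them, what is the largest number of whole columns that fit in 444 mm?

Each extra column adds 15 + 12 = 27 mm.
(444 + 12) / 27 = 16.89, so 16 columns fit.

16 columns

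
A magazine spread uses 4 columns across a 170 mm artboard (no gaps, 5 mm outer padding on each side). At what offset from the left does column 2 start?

45 mm

Content = 170 − 2·5 = 160 mm.
160 / 4 = 40 mm per column.
Column 2 starts at margin + 1·(column + gutter) = 5 + 1·40 = 45 mm.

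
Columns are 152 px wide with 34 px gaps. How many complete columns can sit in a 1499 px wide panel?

8 columns

Each extra column adds 152 + 34 = 186 px.
(1499 + 34) / 186 = 8.24, so 8 columns fit.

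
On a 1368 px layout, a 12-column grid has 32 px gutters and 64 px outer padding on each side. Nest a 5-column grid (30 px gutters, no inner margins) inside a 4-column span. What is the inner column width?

Outer content = 1368 − 2·64 = 1240 px.
1240 − 11·32 = 888; ÷12 gives c = 74 px.
4 columns plus 3 gutters: 296 + 96 = 392 px.
5d + 4·30 = 392 → 5d = 272 → d = 54.4 px.

54.4 px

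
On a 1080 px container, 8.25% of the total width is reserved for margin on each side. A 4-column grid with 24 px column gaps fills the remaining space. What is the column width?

Margins: 8.25% × 1080 = 89.1 px each, so content = 1080 − 178.2 = 901.8 px.
4c + 3·24 = 901.8 → 4c = 829.8 → c = 207.45 px.

207.45 px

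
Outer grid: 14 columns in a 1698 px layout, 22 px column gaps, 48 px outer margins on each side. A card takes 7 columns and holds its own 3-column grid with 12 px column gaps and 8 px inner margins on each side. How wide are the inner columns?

Inside the margins: 1698 − 96 = 1602 px.
14c + 13·22 = 1602 → 14c = 1316 → c = 94 px.
7-column span = 7·94 + 6·22 = 790 px.
Inner content = 790 − 2·8 = 774 px.
3d + 2·12 = 774 → 3d = 750 → d = 250 px.

250 px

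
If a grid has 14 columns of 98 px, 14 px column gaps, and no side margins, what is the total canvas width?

1554 px

Summing: 1372 + 182 = 1554 px.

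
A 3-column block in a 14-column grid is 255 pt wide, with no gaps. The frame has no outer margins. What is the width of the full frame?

1190 pt

With no gaps, each column is 255/3 = 85 pt.
Summing: 1190 = 1190 pt.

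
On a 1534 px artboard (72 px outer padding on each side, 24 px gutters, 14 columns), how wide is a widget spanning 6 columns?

Inside the margins: 1534 − 144 = 1390 px.
1390 − 13·24 = 1078; ÷14 gives c = 77 px.
6-column span = 6·77 + 5·24 = 582 px.

582 px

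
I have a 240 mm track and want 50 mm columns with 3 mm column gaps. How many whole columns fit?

Each extra column adds 50 + 3 = 53 mm.
(240 + 3) / 53 = 4.58, so 4 columns fit.

4 columns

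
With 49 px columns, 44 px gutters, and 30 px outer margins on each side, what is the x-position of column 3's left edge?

216 px

Each column+gutter stride is 93 px; 2 of them past the 30 px margin is 30 + 186 = 216 px.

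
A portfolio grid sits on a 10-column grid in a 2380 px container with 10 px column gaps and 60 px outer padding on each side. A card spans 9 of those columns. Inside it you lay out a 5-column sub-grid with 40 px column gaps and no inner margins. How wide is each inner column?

Inside the margins: 2380 − 120 = 2260 px.
10c + 9·10 = 2260 → 10c = 2170 → c = 217 px.
Span of 9: 9·217 + 8·10 = 1953 + 80 = 2033 px.
2033 − 4·40 = 1873; ÷5 gives d = 374.6 px.

374.6 px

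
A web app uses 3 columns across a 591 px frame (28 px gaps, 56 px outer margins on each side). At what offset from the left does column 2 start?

225 px

Subtract both margins: 591 − 2·56 = 479 px.
3 columns + 2 gaps: 3c + 2·28 = 479.
3c = 479 − 56 = 423, so c = 141 px.
Column 2 starts at margin + 1·(column + gutter) = 56 + 1·169 = 225 px.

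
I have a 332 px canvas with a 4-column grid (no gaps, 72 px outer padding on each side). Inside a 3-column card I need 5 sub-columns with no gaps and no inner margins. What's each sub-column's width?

28.2 px

Subtract both margins: 332 − 2·72 = 188 px.
With no gaps, each column is 188/4 = 47 px.
3-column span = 3·47 = 141 px.
With no gaps, each column is 141/5 = 28.2 px.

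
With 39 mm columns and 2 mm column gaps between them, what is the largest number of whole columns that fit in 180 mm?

4 columns: 4·39 + 3·2 = 162 mm ≤ 180.
5 columns: 203 mm > 180. So 4.

4 columns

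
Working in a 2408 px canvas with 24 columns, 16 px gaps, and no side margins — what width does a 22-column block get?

Subtracting 23 gaps of 16 leaves 2040 for 24 columns, so c = 85 px.
22-column span = 22·85 + 21·16 = 2206 px.

2206 px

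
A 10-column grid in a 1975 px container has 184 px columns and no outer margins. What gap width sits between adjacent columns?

15 px

10 columns take 10·184 = 1840 px; remaining 135 splits into 9 gaps.
g = 135 / 9 = 15 px.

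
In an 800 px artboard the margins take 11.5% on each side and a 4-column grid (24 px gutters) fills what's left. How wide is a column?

Each margin = 11.5% of 800 = 92 px; content = 800 − 2·92 = 616 px.
4 columns + 3 gutters: 4c + 3·24 = 616.
4c = 616 − 72 = 544, so c = 136 px.

136 px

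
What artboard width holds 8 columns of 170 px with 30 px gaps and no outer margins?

1570 px

Summing: 1360 + 210 = 1570 px.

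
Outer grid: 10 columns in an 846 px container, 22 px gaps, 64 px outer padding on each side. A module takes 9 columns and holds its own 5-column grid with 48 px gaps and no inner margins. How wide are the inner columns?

90.4 px

Outer content = 846 − 2·64 = 718 px.
10c + 9·22 = 718 → 10c = 520 → c = 52 px.
Span of 9: 9·52 + 8·22 = 468 + 176 = 644 px.
5d + 4·48 = 644 → 5d = 452 → d = 90.4 px.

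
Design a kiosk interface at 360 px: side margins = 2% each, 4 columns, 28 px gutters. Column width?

65.4 px

Margins: 2% × 360 = 7.2 px each, so content = 360 − 14.4 = 345.6 px.
345.6 − 3·28 = 261.6; ÷4 gives c = 65.4 px.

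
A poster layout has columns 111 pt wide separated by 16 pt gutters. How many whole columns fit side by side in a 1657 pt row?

Each extra column adds 111 + 16 = 127 pt.
(1657 + 16) / 127 = 13.17, so 13 columns fit.

13 columns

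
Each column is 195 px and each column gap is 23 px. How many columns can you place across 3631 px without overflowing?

16 columns

16 columns: 16·195 + 15·23 = 3465 px ≤ 3631.
17 columns: 3683 px > 3631. So 16.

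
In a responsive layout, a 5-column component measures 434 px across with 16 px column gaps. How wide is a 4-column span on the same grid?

344 px

434 − 4·16 = 370; ÷5 gives c = 74 px.
4-column span = 4·74 + 3·16 = 344 px.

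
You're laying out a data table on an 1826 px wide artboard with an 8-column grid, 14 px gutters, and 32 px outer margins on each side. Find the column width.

Subtract both margins: 1826 − 2·32 = 1762 px.
1762 − 7·14 = 1664; ÷8 gives c = 208 px.

208 px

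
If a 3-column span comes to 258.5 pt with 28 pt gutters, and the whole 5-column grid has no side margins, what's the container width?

258.5 − 2·28 = 202.5; ÷3 gives c = 67.5 pt.
Container = 5·67.5 + 4·28 = 337.5 + 112 = 449.5 pt.

449.5 pt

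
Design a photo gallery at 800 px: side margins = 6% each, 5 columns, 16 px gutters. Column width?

128 px

800 × (1 − 2·6%) = 800 × 88% = 704 px for the columns.
5c + 4·16 = 704 → 5c = 640 → c = 128 px.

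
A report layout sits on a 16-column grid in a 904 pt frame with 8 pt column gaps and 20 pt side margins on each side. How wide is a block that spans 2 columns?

101 pt

Inside the margins: 904 − 40 = 864 pt.
16 columns + 15 column gaps: 16c + 15·8 = 864.
16c = 864 − 120 = 744, so c = 46.5 pt.
Span of 2: 2·46.5 + 1·8 = 93 + 8 = 101 pt.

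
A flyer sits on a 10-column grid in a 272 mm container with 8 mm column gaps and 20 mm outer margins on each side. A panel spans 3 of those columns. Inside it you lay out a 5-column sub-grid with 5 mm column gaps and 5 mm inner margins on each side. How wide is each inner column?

6.8 mm

Outer content = 272 − 2·20 = 232 mm.
10c + 9·8 = 232 → 10c = 160 → c = 16 mm.
3 columns plus 2 column gaps: 48 + 16 = 64 mm.
Inner content = 64 − 2·5 = 54 mm.
54 − 4·5 = 34; ÷5 gives d = 6.8 mm.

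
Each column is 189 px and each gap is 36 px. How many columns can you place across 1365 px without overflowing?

k columns need k·189 + (k−1)·36 = k·225 − 36.
k·225 − 36 ≤ 1365 → k ≤ 1401 / 225 ≈ 6.23, so k = 6.

6 columns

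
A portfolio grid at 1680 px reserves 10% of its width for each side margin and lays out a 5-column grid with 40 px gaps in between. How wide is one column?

Margins: 10% × 1680 = 168 px each, so content = 1680 − 336 = 1344 px.
Subtracting 4 gaps of 40 leaves 1184 for 5 columns, so c = 236.8 px.

236.8 px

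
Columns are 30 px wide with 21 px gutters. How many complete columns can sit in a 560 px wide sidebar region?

k columns need k·30 + (k−1)·21 = k·51 − 21.
k·51 − 21 ≤ 560 → k ≤ 581 / 51 ≈ 11.39, so k = 11.

11 columns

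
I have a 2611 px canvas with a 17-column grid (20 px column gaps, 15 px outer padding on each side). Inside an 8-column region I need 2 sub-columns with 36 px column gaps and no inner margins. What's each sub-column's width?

Subtract both margins: 2611 − 2·15 = 2581 px.
17c + 16·20 = 2581 → 17c = 2261 → c = 133 px.
8-column span = 8·133 + 7·20 = 1204 px.
Subtracting 1 column gap of 36 leaves 1168 for 2 columns, so d = 584 px.

584 px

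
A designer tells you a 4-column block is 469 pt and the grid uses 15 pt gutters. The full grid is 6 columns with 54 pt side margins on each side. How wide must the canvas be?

819 pt

4c + 3·15 = 469 → 4c = 424 → c = 106 pt.
Total width: 2·54 + 6·106 + 5·15 = 819 pt.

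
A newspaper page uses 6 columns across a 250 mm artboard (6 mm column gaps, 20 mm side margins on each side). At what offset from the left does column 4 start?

128 mm

Inside the margins: 250 − 40 = 210 mm.
210 − 5·6 = 180; ÷6 gives c = 30 mm.
Before column 4: the margin + 3 columns + 3 column gaps.
Offset = 20 + 3·(30 + 6) = 20 + 108 = 128 mm.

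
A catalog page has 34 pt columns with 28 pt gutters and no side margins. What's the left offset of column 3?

124 pt

No margin, so column 3 starts at 2·(column + gutter) = 2·62 = 124 pt.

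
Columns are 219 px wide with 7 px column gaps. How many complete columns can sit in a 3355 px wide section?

14 columns

14 columns: 14·219 + 13·7 = 3157 px ≤ 3355.
15 columns: 3383 px > 3355. So 14.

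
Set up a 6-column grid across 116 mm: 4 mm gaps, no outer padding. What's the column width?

16 mm

6 columns + 5 gaps: 6c + 5·4 = 116.
6c = 116 − 20 = 96, so c = 16 mm.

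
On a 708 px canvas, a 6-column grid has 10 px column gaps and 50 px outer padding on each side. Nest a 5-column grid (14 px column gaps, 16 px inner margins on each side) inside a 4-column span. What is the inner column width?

62.8 px

Take off 100 px of margins, leaving 608 px.
6c + 5·10 = 608 → 6c = 558 → c = 93 px.
4-column span = 4·93 + 3·10 = 402 px.
Inner content = 402 − 2·16 = 370 px.
Subtracting 4 column gaps of 14 leaves 314 for 5 columns, so d = 62.8 px.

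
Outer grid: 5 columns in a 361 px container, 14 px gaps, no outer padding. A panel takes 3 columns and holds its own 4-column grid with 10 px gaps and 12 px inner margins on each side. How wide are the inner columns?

5c + 4·14 = 361 → 5c = 305 → c = 61 px.
Span of 3: 3·61 + 2·14 = 183 + 28 = 211 px.
Inner content = 211 − 2·12 = 187 px.
4 columns + 3 gaps: 4d + 3·10 = 187.
4d = 187 − 30 = 157, so d = 39.25 px.

39.25 px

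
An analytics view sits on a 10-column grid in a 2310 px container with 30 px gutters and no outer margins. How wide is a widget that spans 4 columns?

906 px

Subtracting 9 gutters of 30 leaves 2040 for 10 columns, so c = 204 px.
4 columns plus 3 gutters: 816 + 90 = 906 px.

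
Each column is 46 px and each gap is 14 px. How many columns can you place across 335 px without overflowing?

5 columns: 5·46 + 4·14 = 286 px ≤ 335.
6 columns: 346 px > 335. So 5.

5 columns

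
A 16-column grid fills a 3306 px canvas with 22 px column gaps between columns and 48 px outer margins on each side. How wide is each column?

180 px

Take off 96 px of margins, leaving 3210 px.
3210 − 15·22 = 2880; ÷16 gives c = 180 px.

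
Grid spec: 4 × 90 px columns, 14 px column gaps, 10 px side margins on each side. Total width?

422 px

Total width: 2·10 + 4·90 + 3·14 = 422 px.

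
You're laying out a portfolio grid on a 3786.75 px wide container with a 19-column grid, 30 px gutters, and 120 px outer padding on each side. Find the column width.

Subtract both margins: 3786.75 − 2·120 = 3546.75 px.
19c + 18·30 = 3546.75 → 19c = 3006.75 → c = 158.25 px.

158.25 px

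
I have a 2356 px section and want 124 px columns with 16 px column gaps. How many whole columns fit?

16 columns

k columns need k·124 + (k−1)·16 = k·140 − 16.
k·140 − 16 ≤ 2356 → k ≤ 2372 / 140 ≈ 16.94, so k = 16.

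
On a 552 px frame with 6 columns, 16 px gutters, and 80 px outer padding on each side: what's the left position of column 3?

Take off 160 px of margins, leaving 392 px.
6 columns + 5 gutters: 6c + 5·16 = 392.
6c = 392 − 80 = 312, so c = 52 px.
Column 3 starts at margin + 2·(column + gutter) = 80 + 2·68 = 216 px.

216 px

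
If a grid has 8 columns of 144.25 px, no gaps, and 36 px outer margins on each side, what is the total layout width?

1226 px

Total width: 2·36 + 8·144.25 = 1226 px.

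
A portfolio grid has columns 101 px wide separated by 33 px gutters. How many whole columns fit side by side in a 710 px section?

5 columns

5 columns: 5·101 + 4·33 = 637 px ≤ 710.
6 columns: 771 px > 710. So 5.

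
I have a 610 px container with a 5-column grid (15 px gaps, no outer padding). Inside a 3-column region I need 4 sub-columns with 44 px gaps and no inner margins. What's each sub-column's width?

57 px

5 columns + 4 gaps: 5c + 4·15 = 610.
5c = 610 − 60 = 550, so c = 110 px.
Span of 3: 3·110 + 2·15 = 330 + 30 = 360 px.
4 columns + 3 gaps: 4d + 3·44 = 360.
4d = 360 − 132 = 228, so d = 57 px.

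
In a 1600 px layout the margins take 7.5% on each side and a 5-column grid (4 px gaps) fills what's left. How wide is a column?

Margins: 7.5% × 1600 = 120 px each, so content = 1600 − 240 = 1360 px.
Subtracting 4 gaps of 4 leaves 1344 for 5 columns, so c = 268.8 px.

268.8 px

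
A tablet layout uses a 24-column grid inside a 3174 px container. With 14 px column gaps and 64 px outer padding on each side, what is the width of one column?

113.5 px

Subtract both margins: 3174 − 2·64 = 3046 px.
Subtracting 23 column gaps of 14 leaves 2724 for 24 columns, so c = 113.5 px.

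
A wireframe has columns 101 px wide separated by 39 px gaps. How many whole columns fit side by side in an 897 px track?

Each extra column adds 101 + 39 = 140 px.
(897 + 39) / 140 = 6.69, so 6 columns fit.

6 columns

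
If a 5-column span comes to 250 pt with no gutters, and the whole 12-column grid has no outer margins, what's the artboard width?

600 pt

250 / 5 = 50 pt per column.
Artboard = 12·50 = 600 = 600 pt.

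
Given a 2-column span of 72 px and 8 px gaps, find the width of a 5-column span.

192 px

2c + 1·8 = 72 → 2c = 64 → c = 32 px.
5 columns plus 4 gaps: 160 + 32 = 192 px.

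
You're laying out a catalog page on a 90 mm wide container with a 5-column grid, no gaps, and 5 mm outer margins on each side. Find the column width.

16 mm

Take off 10 mm of margins, leaving 80 mm.
5c = 80 → c = 16 mm.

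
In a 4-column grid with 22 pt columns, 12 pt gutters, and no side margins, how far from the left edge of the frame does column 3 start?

68 pt

No margin, so column 3 starts at 2·(column + gutter) = 2·34 = 68 pt.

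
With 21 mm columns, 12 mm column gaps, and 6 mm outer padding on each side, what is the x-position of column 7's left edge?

Column 7 starts at margin + 6·(column + gutter) = 6 + 6·33 = 204 mm.

204 mm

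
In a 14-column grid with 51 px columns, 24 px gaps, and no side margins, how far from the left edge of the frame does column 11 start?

Each column+gutter stride is 75 px; with no margin, 10 of them is 750 px.

750 px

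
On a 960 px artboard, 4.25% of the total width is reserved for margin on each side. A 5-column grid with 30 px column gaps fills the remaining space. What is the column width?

151.68 px

Margins: 4.25% × 960 = 40.8 px each, so content = 960 − 81.6 = 878.4 px.
878.4 − 4·30 = 758.4; ÷5 gives c = 151.68 px.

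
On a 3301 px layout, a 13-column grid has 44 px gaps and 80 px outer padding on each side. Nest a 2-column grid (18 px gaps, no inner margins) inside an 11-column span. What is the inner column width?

Inside the margins: 3301 − 160 = 3141 px.
3141 − 12·44 = 2613; ÷13 gives c = 201 px.
11 columns plus 10 gaps: 2211 + 440 = 2651 px.
2 columns + 1 gap: 2d + 1·18 = 2651.
2d = 2651 − 18 = 2633, so d = 1316.5 px.

1316.5 px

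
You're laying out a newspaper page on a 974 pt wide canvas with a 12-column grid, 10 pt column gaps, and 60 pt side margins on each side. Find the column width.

Take off 120 pt of margins, leaving 854 pt.
Subtracting 11 column gaps of 10 leaves 744 for 12 columns, so c = 62 pt.

62 pt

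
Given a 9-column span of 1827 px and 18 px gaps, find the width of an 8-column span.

1622 px

1827 − 8·18 = 1683; ÷9 gives c = 187 px.
8 columns plus 7 gaps: 1496 + 126 = 1622 px.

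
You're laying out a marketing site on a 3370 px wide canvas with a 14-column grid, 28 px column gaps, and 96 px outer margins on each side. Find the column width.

201 px

Inside the margins: 3370 − 192 = 3178 px.
14 columns + 13 column gaps: 14c + 13·28 = 3178.
14c = 3178 − 364 = 2814, so c = 201 px.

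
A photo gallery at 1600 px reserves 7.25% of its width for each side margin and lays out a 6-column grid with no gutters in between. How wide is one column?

1600 × (1 − 2·7.25%) = 1600 × 85.5% = 1368 px for the columns.
1368 / 6 = 228 px per column.

228 px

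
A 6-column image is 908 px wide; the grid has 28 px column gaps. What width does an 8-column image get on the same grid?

1220 px

908 − 5·28 = 768; ÷6 gives c = 128 px.
8 columns plus 7 column gaps: 1024 + 196 = 1220 px.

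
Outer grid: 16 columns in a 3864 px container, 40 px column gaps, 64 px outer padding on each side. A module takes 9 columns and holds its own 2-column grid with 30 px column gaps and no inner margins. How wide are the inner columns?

1027 px

Inside the margins: 3864 − 128 = 3736 px.
16 columns + 15 column gaps: 16c + 15·40 = 3736.
16c = 3736 − 600 = 3136, so c = 196 px.
9 columns plus 8 column gaps: 1764 + 320 = 2084 px.
2 columns + 1 column gap: 2d + 1·30 = 2084.
2d = 2084 − 30 = 2054, so d = 1027 px.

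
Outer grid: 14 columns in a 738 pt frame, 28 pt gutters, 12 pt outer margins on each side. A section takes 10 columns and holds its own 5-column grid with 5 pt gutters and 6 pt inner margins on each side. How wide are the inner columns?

94 pt

Take off 24 pt of margins, leaving 714 pt.
714 − 13·28 = 350; ÷14 gives c = 25 pt.
Span of 10: 10·25 + 9·28 = 250 + 252 = 502 pt.
Inner content = 502 − 2·6 = 490 pt.
5d + 4·5 = 490 → 5d = 470 → d = 94 pt.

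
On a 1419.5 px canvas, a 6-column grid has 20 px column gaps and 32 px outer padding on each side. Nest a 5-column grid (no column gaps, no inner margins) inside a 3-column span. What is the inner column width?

133.55 px

Inside the margins: 1419.5 − 64 = 1355.5 px.
6 columns + 5 column gaps: 6c + 5·20 = 1355.5.
6c = 1355.5 − 100 = 1255.5, so c = 209.25 px.
3 columns plus 2 column gaps: 627.75 + 40 = 667.75 px.
667.75 / 5 = 133.55 px per column.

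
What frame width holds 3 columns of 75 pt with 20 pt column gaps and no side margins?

Frame = 3·75 + 2·20 = 225 + 40 = 265 pt.

265 pt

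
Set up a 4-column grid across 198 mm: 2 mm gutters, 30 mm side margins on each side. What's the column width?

33 mm

Subtract both margins: 198 − 2·30 = 138 mm.
Subtracting 3 gutters of 2 leaves 132 for 4 columns, so c = 33 mm.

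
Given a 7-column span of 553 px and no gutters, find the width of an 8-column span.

7c = 553 → c = 79 px.
8-column span = 8·79 = 632 px.

632 px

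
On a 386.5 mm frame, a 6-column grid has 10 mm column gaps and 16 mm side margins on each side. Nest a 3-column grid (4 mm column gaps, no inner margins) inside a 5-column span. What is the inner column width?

95.25 mm

Outer content = 386.5 − 2·16 = 354.5 mm.
6c + 5·10 = 354.5 → 6c = 304.5 → c = 50.75 mm.
5 columns plus 4 column gaps: 253.75 + 40 = 293.75 mm.
293.75 − 2·4 = 285.75; ÷3 gives d = 95.25 mm.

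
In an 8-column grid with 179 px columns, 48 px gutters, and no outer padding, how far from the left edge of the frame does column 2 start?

227 px

Before column 2: 1 column + 1 gutter.
Offset = 1·(179 + 48) = 1·227 = 227 px.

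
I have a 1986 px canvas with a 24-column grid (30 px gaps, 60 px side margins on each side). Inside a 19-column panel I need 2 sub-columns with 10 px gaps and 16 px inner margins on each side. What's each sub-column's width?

714.5 px

Outer content = 1986 − 2·60 = 1866 px.
1866 − 23·30 = 1176; ÷24 gives c = 49 px.
19 columns plus 18 gaps: 931 + 540 = 1471 px.
Inner content = 1471 − 2·16 = 1439 px.
1439 − 1·10 = 1429; ÷2 gives d = 714.5 px.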